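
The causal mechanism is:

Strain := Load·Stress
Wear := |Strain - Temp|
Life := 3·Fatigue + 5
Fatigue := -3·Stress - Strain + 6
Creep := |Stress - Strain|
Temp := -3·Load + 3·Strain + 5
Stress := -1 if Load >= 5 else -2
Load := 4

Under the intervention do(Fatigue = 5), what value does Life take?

20

do(Fatigue=5) replaces the equation Fatigue := -3·Stress - Strain + 6 with the constant Fatigue = 5.
Life = 3·Fatigue + 5  [with Fatigue=5]  = 20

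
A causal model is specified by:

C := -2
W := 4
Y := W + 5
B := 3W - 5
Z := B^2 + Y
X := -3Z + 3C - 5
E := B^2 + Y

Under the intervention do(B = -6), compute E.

45

The intervention breaks the incoming arrows to B: B := 3W - 5 no longer applies, and B = -6.
Y = W + 5  [with W=4]  = 9
E = B^2 + Y  [with B=-6, Y=9]  = 45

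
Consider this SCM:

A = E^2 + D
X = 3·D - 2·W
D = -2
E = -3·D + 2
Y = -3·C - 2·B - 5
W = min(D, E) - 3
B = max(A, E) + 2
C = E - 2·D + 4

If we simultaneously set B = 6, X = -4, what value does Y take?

The joint intervention fixes B = 6, X = -4, removing each variable's own equation.
E = -3·D + 2  [with D=-2]  = 8
C = E - 2·D + 4  [with E=8, D=-2]  = 16
Y = -3·C - 2·B - 5  [with C=16, B=6]  = -65

-65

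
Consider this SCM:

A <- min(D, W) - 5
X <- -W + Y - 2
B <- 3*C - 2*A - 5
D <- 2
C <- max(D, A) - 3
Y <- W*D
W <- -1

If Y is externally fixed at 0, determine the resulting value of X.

The intervention breaks the incoming arrows to Y: Y <- W*D no longer applies, and Y = 0.
X = -W + Y - 2  [with W=-1, Y=0]  = -1

-1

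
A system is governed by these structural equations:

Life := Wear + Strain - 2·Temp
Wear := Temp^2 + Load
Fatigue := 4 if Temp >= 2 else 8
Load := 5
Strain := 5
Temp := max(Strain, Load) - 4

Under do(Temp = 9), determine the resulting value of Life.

73

The intervention breaks the incoming arrows to Temp: Temp := max(Strain, Load) - 4 no longer applies, and Temp = 9.
Wear = Temp^2 + Load  [with Temp=9, Load=5]  = 86
Life = Wear + Strain - 2·Temp  [with Wear=86, Strain=5, Temp=9]  = 73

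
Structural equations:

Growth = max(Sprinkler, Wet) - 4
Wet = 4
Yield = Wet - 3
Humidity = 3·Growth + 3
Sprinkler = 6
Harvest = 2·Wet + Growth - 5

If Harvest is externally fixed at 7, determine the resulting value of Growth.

2

do(Harvest=7) replaces the equation Harvest = 2·Wet + Growth - 5 with the constant Harvest = 7.
Growth is not downstream of the intervention, so its value is determined by the original equations.
Growth = max(Sprinkler, Wet) - 4  [with Sprinkler=6, Wet=4]  = 2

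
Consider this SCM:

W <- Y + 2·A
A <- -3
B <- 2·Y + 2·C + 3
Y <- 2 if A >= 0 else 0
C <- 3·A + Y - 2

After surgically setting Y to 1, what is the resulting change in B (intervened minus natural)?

Under do(Y=1), the mechanism Y <- 2 if A >= 0 else 0 is discarded; Y is fixed at 1.
C = 3·A + Y - 2  [with A=-3, Y=1]  = -10
B = 2·Y + 2·C + 3  [with Y=1, C=-10]  = -15
Without intervention: Y = 2 if A >= 0 else 0  [with A=-3]  = 0; C = 3·A + Y - 2  [with A=-3, Y=0]  = -11; B = 2·Y + 2·C + 3  [with Y=0, C=-11]  = -19.
Change = -15 − (-19) = 4.

4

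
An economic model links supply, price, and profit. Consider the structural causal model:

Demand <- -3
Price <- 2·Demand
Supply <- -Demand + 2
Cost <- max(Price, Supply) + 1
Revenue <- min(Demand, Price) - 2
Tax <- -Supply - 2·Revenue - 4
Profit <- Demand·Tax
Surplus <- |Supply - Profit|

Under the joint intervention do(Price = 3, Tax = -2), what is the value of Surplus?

Setting Price = 3, Tax = -2 by intervention discards those variables' equations.
Supply = -Demand + 2  [with Demand=-3]  = 5
Profit = Demand·Tax  [with Demand=-3, Tax=-2]  = 6
Surplus = |Supply - Profit|  [with Supply=5, Profit=6]  = 1

1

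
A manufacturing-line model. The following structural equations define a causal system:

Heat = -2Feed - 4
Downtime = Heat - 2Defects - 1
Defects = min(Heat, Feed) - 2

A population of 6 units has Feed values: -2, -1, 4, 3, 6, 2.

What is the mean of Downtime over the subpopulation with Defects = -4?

E[Downtime|Defects=-4] averages over only the 2 units with Defects=-4 (Feed = -2, -1): Downtime = 7, 5, mean 6.

6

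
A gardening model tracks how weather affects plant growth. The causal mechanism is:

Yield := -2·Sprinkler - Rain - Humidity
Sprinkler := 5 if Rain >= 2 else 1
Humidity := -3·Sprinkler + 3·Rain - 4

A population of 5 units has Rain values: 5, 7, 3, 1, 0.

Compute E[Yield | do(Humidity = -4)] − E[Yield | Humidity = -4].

-1

The intervention sets Humidity=-4 in all 5 units regardless of Rain. Recomputing Yield per unit gives -11, -13, -9, 1, 2; average -6.
Observing Humidity=-4 restricts to units where Humidity's equation naturally yields -4: Rain ∈ {5, 1}. In that subpopulation Yield = -11, 1, mean -5.
Difference = -6 − (-5) = -1.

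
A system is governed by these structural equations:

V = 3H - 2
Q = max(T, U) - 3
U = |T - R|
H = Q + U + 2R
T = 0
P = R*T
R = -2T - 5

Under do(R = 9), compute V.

97

Under do(R=9), the mechanism R = -2T - 5 is discarded; R is fixed at 9.
U = |T - R|  [with T=0, R=9]  = 9
Q = max(T, U) - 3  [with T=0, U=9]  = 6
H = Q + U + 2R  [with Q=6, U=9, R=9]  = 33
V = 3H - 2  [with H=33]  = 97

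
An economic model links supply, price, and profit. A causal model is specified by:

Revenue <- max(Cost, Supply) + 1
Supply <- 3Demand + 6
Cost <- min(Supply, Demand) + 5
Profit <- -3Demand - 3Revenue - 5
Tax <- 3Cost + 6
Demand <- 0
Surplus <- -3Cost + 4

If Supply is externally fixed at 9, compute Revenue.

Under do(Supply=9), the mechanism Supply <- 3Demand + 6 is discarded; Supply is fixed at 9.
Cost = min(Supply, Demand) + 5  [with Supply=9, Demand=0]  = 5
Revenue = max(Cost, Supply) + 1  [with Cost=5, Supply=9]  = 10

10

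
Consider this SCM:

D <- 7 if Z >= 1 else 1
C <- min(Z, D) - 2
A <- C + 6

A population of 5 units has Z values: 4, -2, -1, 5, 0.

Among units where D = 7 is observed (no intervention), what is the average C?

Observing D=7 restricts to units where D's equation naturally yields 7: Z ∈ {4, 5}. In that subpopulation C = 2, 3, mean 2.5.

2.5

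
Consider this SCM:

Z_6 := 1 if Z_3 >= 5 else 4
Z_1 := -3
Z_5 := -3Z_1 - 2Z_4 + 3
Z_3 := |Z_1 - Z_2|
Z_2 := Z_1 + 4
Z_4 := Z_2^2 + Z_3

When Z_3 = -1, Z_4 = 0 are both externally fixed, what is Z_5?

12

Setting Z_3 = -1, Z_4 = 0 by intervention discards those variables' equations.
Z_5 = -3Z_1 - 2Z_4 + 3  [with Z_1=-3, Z_4=0]  = 12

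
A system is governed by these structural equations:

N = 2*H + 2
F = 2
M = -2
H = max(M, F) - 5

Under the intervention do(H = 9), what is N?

20

The intervention breaks the incoming arrows to H: H = max(M, F) - 5 no longer applies, and H = 9.
N = 2*H + 2  [with H=9]  = 20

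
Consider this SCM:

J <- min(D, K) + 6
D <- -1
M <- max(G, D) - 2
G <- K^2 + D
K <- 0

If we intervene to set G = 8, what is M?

The intervention breaks the incoming arrows to G: G <- K^2 + D no longer applies, and G = 8.
M = max(G, D) - 2  [with G=8, D=-1]  = 6

6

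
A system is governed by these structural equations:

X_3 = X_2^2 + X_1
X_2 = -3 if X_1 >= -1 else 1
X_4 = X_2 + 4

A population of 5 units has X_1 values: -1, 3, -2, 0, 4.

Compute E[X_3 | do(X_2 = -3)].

9.8

Every unit gets X_2=-3 under the intervention. X_3 values become 8, 12, 7, 9, 13; E[X_3|do(X_2=-3)] = 9.8.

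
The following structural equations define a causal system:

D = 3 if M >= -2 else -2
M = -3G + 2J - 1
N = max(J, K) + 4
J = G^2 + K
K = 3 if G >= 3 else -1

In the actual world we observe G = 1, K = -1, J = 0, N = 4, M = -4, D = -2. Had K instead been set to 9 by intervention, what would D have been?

3

Under do(K=9), the mechanism K = 3 if G >= 3 else -1 is discarded; K is fixed at 9.
J = G^2 + K  [with G=1, K=9]  = 10
M = -3G + 2J - 1  [with G=1, J=10]  = 16
D = 3 if M >= -2 else -2  [with M=16]  = 3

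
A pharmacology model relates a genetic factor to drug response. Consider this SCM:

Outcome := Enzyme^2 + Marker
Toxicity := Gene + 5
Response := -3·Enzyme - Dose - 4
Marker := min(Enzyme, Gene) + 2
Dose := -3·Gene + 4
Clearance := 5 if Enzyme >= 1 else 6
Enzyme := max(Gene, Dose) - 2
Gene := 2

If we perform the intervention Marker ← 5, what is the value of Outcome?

5

do(Marker=5) replaces the equation Marker := min(Enzyme, Gene) + 2 with the constant Marker = 5.
Dose = -3·Gene + 4  [with Gene=2]  = -2
Enzyme = max(Gene, Dose) - 2  [with Gene=2, Dose=-2]  = 0
Outcome = Enzyme^2 + Marker  [with Enzyme=0, Marker=5]  = 5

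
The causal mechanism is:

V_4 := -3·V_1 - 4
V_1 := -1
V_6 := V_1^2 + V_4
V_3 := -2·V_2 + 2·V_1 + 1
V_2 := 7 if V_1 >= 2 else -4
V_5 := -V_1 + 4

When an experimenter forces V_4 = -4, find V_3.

Under do(V_4=-4), the mechanism V_4 := -3·V_1 - 4 is discarded; V_4 is fixed at -4.
Since V_3 is not a descendant of the intervened variable, it is unaffected.
V_2 = 7 if V_1 >= 2 else -4  [with V_1=-1]  = -4
V_3 = -2·V_2 + 2·V_1 + 1  [with V_2=-4, V_1=-1]  = 7

7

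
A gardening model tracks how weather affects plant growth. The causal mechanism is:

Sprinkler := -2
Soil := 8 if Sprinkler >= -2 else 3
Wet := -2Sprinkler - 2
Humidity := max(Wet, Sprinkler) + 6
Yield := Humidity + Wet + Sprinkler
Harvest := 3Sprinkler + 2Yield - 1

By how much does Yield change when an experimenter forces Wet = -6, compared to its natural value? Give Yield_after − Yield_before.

-12

do(Wet=-6) replaces the equation Wet := -2Sprinkler - 2 with the constant Wet = -6.
Humidity = max(Wet, Sprinkler) + 6  [with Wet=-6, Sprinkler=-2]  = 4
Yield = Humidity + Wet + Sprinkler  [with Humidity=4, Wet=-6, Sprinkler=-2]  = -4
Without intervention: Wet = -2Sprinkler - 2  [with Sprinkler=-2]  = 2; Humidity = max(Wet, Sprinkler) + 6  [with Wet=2, Sprinkler=-2]  = 8; Yield = Humidity + Wet + Sprinkler  [with Humidity=8, Wet=2, Sprinkler=-2]  = 8.
Change = -4 − 8 = -12.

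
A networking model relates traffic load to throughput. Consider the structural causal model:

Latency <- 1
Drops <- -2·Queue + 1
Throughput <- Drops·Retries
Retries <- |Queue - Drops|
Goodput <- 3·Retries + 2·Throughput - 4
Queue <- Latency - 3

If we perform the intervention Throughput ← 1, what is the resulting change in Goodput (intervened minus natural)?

-68

The intervention breaks the incoming arrows to Throughput: Throughput <- Drops·Retries no longer applies, and Throughput = 1.
Queue = Latency - 3  [with Latency=1]  = -2
Drops = -2·Queue + 1  [with Queue=-2]  = 5
Retries = |Queue - Drops|  [with Queue=-2, Drops=5]  = 7
Goodput = 3·Retries + 2·Throughput - 4  [with Retries=7, Throughput=1]  = 19
Without intervention: Queue = Latency - 3  [with Latency=1]  = -2; Drops = -2·Queue + 1  [with Queue=-2]  = 5; Retries = |Queue - Drops|  [with Queue=-2, Drops=5]  = 7; Throughput = Drops·Retries  [with Drops=5, Retries=7]  = 35; Goodput = 3·Retries + 2·Throughput - 4  [with Retries=7, Throughput=35]  = 87.
Change = 19 − 87 = -68.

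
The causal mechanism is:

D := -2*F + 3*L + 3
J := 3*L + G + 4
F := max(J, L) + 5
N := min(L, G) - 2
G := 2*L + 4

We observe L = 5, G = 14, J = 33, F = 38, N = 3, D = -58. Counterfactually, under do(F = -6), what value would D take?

30

Under do(F=-6), the mechanism F := max(J, L) + 5 is discarded; F is fixed at -6.
D = -2*F + 3*L + 3  [with F=-6, L=5]  = 30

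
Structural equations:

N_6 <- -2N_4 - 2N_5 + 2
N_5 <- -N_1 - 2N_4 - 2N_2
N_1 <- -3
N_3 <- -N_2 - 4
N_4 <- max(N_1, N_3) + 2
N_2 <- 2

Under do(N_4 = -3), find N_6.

-2

Under do(N_4=-3), the mechanism N_4 <- max(N_1, N_3) + 2 is discarded; N_4 is fixed at -3.
N_5 = -N_1 - 2N_4 - 2N_2  [with N_1=-3, N_4=-3, N_2=2]  = 5
N_6 = -2N_4 - 2N_5 + 2  [with N_4=-3, N_5=5]  = -2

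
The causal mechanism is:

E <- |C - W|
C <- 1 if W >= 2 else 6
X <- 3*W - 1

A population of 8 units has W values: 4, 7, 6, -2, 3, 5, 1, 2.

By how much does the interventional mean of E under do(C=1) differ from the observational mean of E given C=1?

Under do(C=1), C's equation is replaced by C=1 for every unit. Per-unit E: 3, 6, 5, 3, 2, 4, 0, 1. Mean = 3.
Observing C=1 restricts to units where C's equation naturally yields 1: W ∈ {4, 7, 6, 3, 5, 2}. In that subpopulation E = 3, 6, 5, 2, 4, 1, mean 3.5.
Difference = 3 − 3.5 = -0.5.

-0.5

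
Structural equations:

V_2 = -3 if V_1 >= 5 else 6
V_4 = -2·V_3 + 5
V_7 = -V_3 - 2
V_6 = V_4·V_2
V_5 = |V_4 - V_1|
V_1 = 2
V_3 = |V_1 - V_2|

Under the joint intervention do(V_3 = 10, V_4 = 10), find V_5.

8

Setting V_3 = 10, V_4 = 10 by intervention discards those variables' equations.
V_5 = |V_4 - V_1|  [with V_4=10, V_1=2]  = 8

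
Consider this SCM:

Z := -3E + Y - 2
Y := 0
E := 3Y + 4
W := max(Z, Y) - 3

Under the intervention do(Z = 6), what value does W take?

The intervention breaks the incoming arrows to Z: Z := -3E + Y - 2 no longer applies, and Z = 6.
W = max(Z, Y) - 3  [with Z=6, Y=0]  = 3

3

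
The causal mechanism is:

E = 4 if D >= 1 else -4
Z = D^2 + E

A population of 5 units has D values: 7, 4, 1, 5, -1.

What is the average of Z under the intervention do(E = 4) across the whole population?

22.4

do(E=4) breaks E's dependence on D. With E=4 fixed, Z across the units is 53, 20, 5, 29, 5, mean 22.4.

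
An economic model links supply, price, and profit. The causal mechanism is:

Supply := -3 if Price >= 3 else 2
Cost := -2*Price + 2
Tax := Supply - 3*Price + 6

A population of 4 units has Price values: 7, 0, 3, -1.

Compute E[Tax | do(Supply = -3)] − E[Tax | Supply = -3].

8.25

Under do(Supply=-3), Supply's equation is replaced by Supply=-3 for every unit. Per-unit Tax: -18, 3, -6, 6. Mean = -3.75.
Observing Supply=-3 restricts to units where Supply's equation naturally yields -3: Price ∈ {7, 3}. In that subpopulation Tax = -18, -6, mean -12.
Difference = -3.75 − (-12) = 8.25.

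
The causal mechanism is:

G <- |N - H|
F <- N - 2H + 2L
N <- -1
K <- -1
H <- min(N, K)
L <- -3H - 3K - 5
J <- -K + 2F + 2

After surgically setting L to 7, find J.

33

Under do(L=7), the mechanism L <- -3H - 3K - 5 is discarded; L is fixed at 7.
H = min(N, K)  [with N=-1, K=-1]  = -1
F = N - 2H + 2L  [with N=-1, H=-1, L=7]  = 15
J = -K + 2F + 2  [with K=-1, F=15]  = 33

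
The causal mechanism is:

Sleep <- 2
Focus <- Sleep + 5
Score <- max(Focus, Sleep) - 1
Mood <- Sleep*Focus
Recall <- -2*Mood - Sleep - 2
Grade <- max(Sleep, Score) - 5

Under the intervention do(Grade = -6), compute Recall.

do(Grade=-6) replaces the equation Grade <- max(Sleep, Score) - 5 with the constant Grade = -6.
Since Recall is not a descendant of the intervened variable, it is unaffected.
Focus = Sleep + 5  [with Sleep=2]  = 7
Mood = Sleep*Focus  [with Sleep=2, Focus=7]  = 14
Recall = -2*Mood - Sleep - 2  [with Mood=14, Sleep=2]  = -32

-32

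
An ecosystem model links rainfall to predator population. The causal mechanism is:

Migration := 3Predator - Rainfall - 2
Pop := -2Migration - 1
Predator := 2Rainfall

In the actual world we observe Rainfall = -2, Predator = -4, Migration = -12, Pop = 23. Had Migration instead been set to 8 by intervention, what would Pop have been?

The intervention breaks the incoming arrows to Migration: Migration := 3Predator - Rainfall - 2 no longer applies, and Migration = 8.
Pop = -2Migration - 1  [with Migration=8]  = -17

-17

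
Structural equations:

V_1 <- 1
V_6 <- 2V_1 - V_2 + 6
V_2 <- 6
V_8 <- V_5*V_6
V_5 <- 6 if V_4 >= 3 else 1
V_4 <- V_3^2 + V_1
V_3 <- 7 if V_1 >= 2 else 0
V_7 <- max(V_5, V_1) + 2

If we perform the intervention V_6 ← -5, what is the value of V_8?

-5

Intervening sets V_6 = -5 and removes its equation (V_6 <- 2V_1 - V_2 + 6).
V_3 = 7 if V_1 >= 2 else 0  [with V_1=1]  = 0
V_4 = V_3^2 + V_1  [with V_3=0, V_1=1]  = 1
V_5 = 6 if V_4 >= 3 else 1  [with V_4=1]  = 1
V_8 = V_5*V_6  [with V_5=1, V_6=-5]  = -5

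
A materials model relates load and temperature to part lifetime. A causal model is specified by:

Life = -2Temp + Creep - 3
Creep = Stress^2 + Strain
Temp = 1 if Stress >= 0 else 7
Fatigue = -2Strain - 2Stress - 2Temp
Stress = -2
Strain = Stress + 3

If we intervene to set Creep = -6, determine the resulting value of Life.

Under do(Creep=-6), the mechanism Creep = Stress^2 + Strain is discarded; Creep is fixed at -6.
Temp = 1 if Stress >= 0 else 7  [with Stress=-2]  = 7
Life = -2Temp + Creep - 3  [with Temp=7, Creep=-6]  = -23

-23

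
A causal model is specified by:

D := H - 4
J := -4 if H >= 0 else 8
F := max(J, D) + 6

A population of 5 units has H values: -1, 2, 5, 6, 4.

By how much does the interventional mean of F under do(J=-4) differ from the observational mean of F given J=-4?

-0.85

Every unit gets J=-4 under the intervention. F values become 2, 4, 7, 8, 6; E[F|do(J=-4)] = 5.4.
Observing J=-4 restricts to units where J's equation naturally yields -4: H ∈ {2, 5, 6, 4}. In that subpopulation F = 4, 7, 8, 6, mean 6.25.
Difference = 5.4 − 6.25 = -0.85.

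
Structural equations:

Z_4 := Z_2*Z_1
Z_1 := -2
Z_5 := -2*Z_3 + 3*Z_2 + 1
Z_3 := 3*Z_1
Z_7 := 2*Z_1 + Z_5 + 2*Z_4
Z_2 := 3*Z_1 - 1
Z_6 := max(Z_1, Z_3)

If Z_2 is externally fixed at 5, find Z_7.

4

Under do(Z_2=5), the mechanism Z_2 := 3*Z_1 - 1 is discarded; Z_2 is fixed at 5.
Z_3 = 3*Z_1  [with Z_1=-2]  = -6
Z_4 = Z_2*Z_1  [with Z_2=5, Z_1=-2]  = -10
Z_5 = -2*Z_3 + 3*Z_2 + 1  [with Z_3=-6, Z_2=5]  = 28
Z_7 = 2*Z_1 + Z_5 + 2*Z_4  [with Z_1=-2, Z_5=28, Z_4=-10]  = 4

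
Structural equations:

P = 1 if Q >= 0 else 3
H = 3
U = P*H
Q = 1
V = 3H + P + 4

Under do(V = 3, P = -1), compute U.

-3

Under do(V = 3, P = -1), each intervened variable's structural equation is replaced by its fixed value.
U = P*H  [with P=-1, H=3]  = -3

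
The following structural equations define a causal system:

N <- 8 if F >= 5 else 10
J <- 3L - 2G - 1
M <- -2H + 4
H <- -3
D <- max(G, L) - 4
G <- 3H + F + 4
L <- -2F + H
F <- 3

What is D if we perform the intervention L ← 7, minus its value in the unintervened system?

The intervention breaks the incoming arrows to L: L <- -2F + H no longer applies, and L = 7.
G = 3H + F + 4  [with H=-3, F=3]  = -2
D = max(G, L) - 4  [with G=-2, L=7]  = 3
Without intervention: L = -2F + H  [with F=3, H=-3]  = -9; G = 3H + F + 4  [with H=-3, F=3]  = -2; D = max(G, L) - 4  [with G=-2, L=-9]  = -6.
Change = 3 − (-6) = 9.

9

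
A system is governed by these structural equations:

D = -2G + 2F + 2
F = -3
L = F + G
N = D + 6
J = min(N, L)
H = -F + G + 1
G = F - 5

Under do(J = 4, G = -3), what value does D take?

2

Under do(J = 4, G = -3), each intervened variable's structural equation is replaced by its fixed value.
D = -2G + 2F + 2  [with G=-3, F=-3]  = 2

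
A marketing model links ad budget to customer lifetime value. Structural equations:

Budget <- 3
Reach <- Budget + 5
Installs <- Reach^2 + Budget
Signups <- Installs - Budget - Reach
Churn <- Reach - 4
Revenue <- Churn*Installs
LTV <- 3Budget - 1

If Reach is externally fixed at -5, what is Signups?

30

Under do(Reach=-5), the mechanism Reach <- Budget + 5 is discarded; Reach is fixed at -5.
Installs = Reach^2 + Budget  [with Reach=-5, Budget=3]  = 28
Signups = Installs - Budget - Reach  [with Installs=28, Budget=3, Reach=-5]  = 30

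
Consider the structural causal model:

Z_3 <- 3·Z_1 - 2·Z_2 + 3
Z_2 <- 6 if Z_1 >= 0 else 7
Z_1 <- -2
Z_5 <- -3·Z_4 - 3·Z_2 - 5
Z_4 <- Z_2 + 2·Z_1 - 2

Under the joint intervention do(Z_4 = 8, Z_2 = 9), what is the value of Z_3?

-21

Setting Z_4 = 8, Z_2 = 9 by intervention discards those variables' equations.
Z_3 = 3·Z_1 - 2·Z_2 + 3  [with Z_1=-2, Z_2=9]  = -21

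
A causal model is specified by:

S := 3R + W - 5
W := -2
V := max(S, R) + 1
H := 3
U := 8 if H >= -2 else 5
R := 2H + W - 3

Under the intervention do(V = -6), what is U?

do(V=-6) replaces the equation V := max(S, R) + 1 with the constant V = -6.
Since U is not a descendant of the intervened variable, it is unaffected.
U = 8 if H >= -2 else 5  [with H=3]  = 8

8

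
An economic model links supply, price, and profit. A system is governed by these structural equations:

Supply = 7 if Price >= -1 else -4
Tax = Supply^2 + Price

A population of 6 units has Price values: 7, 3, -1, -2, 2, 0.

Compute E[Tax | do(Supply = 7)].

50.5

Under do(Supply=7), Supply's equation is replaced by Supply=7 for every unit. Per-unit Tax: 56, 52, 48, 47, 51, 49. Mean = 50.5.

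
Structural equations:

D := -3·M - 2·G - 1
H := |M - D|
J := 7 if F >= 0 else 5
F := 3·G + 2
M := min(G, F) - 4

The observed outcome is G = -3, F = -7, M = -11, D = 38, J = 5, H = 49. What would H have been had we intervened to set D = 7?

Under do(D=7), the mechanism D := -3·M - 2·G - 1 is discarded; D is fixed at 7.
F = 3·G + 2  [with G=-3]  = -7
M = min(G, F) - 4  [with G=-3, F=-7]  = -11
H = |M - D|  [with M=-11, D=7]  = 18

18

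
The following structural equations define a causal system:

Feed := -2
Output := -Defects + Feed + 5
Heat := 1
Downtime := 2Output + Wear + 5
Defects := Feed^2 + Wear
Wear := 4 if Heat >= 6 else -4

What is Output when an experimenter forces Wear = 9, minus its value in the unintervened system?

-13

do(Wear=9) replaces the equation Wear := 4 if Heat >= 6 else -4 with the constant Wear = 9.
Defects = Feed^2 + Wear  [with Feed=-2, Wear=9]  = 13
Output = -Defects + Feed + 5  [with Defects=13, Feed=-2]  = -10
Without intervention: Wear = 4 if Heat >= 6 else -4  [with Heat=1]  = -4; Defects = Feed^2 + Wear  [with Feed=-2, Wear=-4]  = 0; Output = -Defects + Feed + 5  [with Defects=0, Feed=-2]  = 3.
Change = -10 − 3 = -13.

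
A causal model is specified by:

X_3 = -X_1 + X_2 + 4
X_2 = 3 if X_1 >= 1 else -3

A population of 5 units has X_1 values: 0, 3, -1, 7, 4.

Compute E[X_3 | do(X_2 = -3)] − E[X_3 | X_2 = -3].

-3.1

do(X_2=-3) breaks X_2's dependence on X_1. With X_2=-3 fixed, X_3 across the units is 1, -2, 2, -6, -3, mean -1.6.
E[X_3|X_2=-3] averages over only the 2 units with X_2=-3 (X_1 = 0, -1): X_3 = 1, 2, mean 1.5.
Difference = -1.6 − 1.5 = -3.1.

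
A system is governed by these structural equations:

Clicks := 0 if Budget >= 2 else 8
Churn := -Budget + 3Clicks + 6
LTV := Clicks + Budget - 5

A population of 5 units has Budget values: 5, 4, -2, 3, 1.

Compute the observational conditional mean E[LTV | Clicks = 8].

E[LTV|Clicks=8] averages over only the 2 units with Clicks=8 (Budget = -2, 1): LTV = 1, 4, mean 2.5.

2.5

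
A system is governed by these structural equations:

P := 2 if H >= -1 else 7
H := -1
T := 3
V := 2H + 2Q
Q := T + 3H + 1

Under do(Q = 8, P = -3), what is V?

The joint intervention fixes Q = 8, P = -3, removing each variable's own equation.
V = 2H + 2Q  [with H=-1, Q=8]  = 14

14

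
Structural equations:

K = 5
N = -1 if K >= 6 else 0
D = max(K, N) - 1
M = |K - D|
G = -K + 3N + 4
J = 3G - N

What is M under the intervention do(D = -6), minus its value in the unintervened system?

10

The intervention breaks the incoming arrows to D: D = max(K, N) - 1 no longer applies, and D = -6.
M = |K - D|  [with K=5, D=-6]  = 11
Without intervention: N = -1 if K >= 6 else 0  [with K=5]  = 0; D = max(K, N) - 1  [with K=5, N=0]  = 4; M = |K - D|  [with K=5, D=4]  = 1.
Change = 11 − 1 = 10.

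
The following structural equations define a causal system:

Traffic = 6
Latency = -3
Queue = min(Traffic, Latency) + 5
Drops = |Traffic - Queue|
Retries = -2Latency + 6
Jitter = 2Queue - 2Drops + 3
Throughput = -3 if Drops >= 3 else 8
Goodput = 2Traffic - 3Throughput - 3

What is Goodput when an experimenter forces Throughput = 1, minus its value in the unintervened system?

-12

do(Throughput=1) replaces the equation Throughput = -3 if Drops >= 3 else 8 with the constant Throughput = 1.
Goodput = 2Traffic - 3Throughput - 3  [with Traffic=6, Throughput=1]  = 6
Without intervention: Queue = min(Traffic, Latency) + 5  [with Traffic=6, Latency=-3]  = 2; Drops = |Traffic - Queue|  [with Traffic=6, Queue=2]  = 4; Throughput = -3 if Drops >= 3 else 8  [with Drops=4]  = -3; Goodput = 2Traffic - 3Throughput - 3  [with Traffic=6, Throughput=-3]  = 18.
Change = 6 − 18 = -12.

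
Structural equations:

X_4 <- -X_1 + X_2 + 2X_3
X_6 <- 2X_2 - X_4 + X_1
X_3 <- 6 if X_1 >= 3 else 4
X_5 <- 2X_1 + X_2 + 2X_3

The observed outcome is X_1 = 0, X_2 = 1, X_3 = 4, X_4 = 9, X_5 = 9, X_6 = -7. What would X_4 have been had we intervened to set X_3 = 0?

1

The intervention breaks the incoming arrows to X_3: X_3 <- 6 if X_1 >= 3 else 4 no longer applies, and X_3 = 0.
X_4 = -X_1 + X_2 + 2X_3  [with X_1=0, X_2=1, X_3=0]  = 1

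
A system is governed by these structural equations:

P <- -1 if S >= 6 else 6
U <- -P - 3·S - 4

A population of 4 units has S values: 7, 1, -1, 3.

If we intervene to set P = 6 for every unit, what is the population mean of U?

do(P=6) breaks P's dependence on S. With P=6 fixed, U across the units is -31, -13, -7, -19, mean -17.5.

-17.5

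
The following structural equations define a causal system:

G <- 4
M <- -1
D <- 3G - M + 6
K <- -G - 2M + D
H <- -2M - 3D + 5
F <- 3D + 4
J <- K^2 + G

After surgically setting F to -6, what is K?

17

do(F=-6) replaces the equation F <- 3D + 4 with the constant F = -6.
No directed path runs from F to K, so K keeps its natural value.
D = 3G - M + 6  [with G=4, M=-1]  = 19
K = -G - 2M + D  [with G=4, M=-1, D=19]  = 17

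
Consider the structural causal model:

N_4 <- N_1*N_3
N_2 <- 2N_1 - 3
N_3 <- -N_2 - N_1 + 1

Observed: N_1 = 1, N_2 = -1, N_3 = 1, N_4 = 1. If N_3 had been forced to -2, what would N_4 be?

The intervention breaks the incoming arrows to N_3: N_3 <- -N_2 - N_1 + 1 no longer applies, and N_3 = -2.
N_4 = N_1*N_3  [with N_1=1, N_3=-2]  = -2

-2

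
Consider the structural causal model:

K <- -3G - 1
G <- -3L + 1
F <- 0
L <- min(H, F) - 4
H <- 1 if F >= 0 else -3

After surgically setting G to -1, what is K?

Intervening sets G = -1 and removes its equation (G <- -3L + 1).
K = -3G - 1  [with G=-1]  = 2

2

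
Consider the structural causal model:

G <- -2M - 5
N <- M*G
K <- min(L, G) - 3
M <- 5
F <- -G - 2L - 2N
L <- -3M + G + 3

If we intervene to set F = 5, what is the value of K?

-30

The intervention breaks the incoming arrows to F: F <- -G - 2L - 2N no longer applies, and F = 5.
Since K is not a descendant of the intervened variable, it is unaffected.
G = -2M - 5  [with M=5]  = -15
L = -3M + G + 3  [with M=5, G=-15]  = -27
K = min(L, G) - 3  [with L=-27, G=-15]  = -30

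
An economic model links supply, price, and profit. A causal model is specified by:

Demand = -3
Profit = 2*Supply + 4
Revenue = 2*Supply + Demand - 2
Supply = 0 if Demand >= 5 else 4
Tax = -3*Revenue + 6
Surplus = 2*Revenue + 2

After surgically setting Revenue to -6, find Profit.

12

do(Revenue=-6) replaces the equation Revenue = 2*Supply + Demand - 2 with the constant Revenue = -6.
Profit is not downstream of the intervention, so its value is determined by the original equations.
Supply = 0 if Demand >= 5 else 4  [with Demand=-3]  = 4
Profit = 2*Supply + 4  [with Supply=4]  = 12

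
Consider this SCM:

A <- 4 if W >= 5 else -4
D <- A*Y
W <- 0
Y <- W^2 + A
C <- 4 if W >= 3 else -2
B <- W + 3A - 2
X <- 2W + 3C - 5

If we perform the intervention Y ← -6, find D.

Under do(Y=-6), the mechanism Y <- W^2 + A is discarded; Y is fixed at -6.
A = 4 if W >= 5 else -4  [with W=0]  = -4
D = A*Y  [with A=-4, Y=-6]  = 24

24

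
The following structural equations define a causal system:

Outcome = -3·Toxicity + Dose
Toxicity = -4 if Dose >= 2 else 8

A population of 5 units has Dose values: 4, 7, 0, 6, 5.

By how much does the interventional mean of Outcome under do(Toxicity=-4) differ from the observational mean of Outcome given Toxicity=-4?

Under do(Toxicity=-4), Toxicity's equation is replaced by Toxicity=-4 for every unit. Per-unit Outcome: 16, 19, 12, 18, 17. Mean = 16.4.
Conditioning on Toxicity=-4 selects the 4 unit(s) with Dose ∈ {4, 7, 6, 5}. Their Outcome values: 16, 19, 18, 17. Mean = 17.5.
Difference = 16.4 − 17.5 = -1.1.

-1.1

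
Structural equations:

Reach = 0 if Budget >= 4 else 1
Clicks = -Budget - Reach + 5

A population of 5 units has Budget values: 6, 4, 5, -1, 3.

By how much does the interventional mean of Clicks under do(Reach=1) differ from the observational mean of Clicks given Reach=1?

The intervention sets Reach=1 in all 5 units regardless of Budget. Recomputing Clicks per unit gives -2, 0, -1, 5, 1; average 0.6.
Conditioning on Reach=1 selects the 2 unit(s) with Budget ∈ {-1, 3}. Their Clicks values: 5, 1. Mean = 3.
Difference = 0.6 − 3 = -2.4.

-2.4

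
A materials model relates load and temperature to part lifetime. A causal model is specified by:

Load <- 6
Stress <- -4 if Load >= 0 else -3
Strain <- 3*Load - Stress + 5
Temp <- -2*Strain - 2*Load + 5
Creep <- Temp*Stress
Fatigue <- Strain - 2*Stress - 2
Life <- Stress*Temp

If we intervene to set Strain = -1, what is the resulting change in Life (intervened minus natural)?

-224

The intervention breaks the incoming arrows to Strain: Strain <- 3*Load - Stress + 5 no longer applies, and Strain = -1.
Stress = -4 if Load >= 0 else -3  [with Load=6]  = -4
Temp = -2*Strain - 2*Load + 5  [with Strain=-1, Load=6]  = -5
Life = Stress*Temp  [with Stress=-4, Temp=-5]  = 20
Without intervention: Stress = -4 if Load >= 0 else -3  [with Load=6]  = -4; Strain = 3*Load - Stress + 5  [with Load=6, Stress=-4]  = 27; Temp = -2*Strain - 2*Load + 5  [with Strain=27, Load=6]  = -61; Life = Stress*Temp  [with Stress=-4, Temp=-61]  = 244.
Change = 20 − 244 = -224.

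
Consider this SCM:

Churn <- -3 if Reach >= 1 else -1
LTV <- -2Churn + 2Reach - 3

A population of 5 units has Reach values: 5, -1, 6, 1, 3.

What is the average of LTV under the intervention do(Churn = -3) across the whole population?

The intervention sets Churn=-3 in all 5 units regardless of Reach. Recomputing LTV per unit gives 13, 1, 15, 5, 9; average 8.6.

8.6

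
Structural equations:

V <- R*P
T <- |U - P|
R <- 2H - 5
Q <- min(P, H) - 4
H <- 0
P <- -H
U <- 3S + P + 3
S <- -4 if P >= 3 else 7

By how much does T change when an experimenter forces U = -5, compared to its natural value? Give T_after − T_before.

Intervening sets U = -5 and removes its equation (U <- 3S + P + 3).
P = -H  [with H=0]  = 0
T = |U - P|  [with U=-5, P=0]  = 5
Without intervention: P = -H  [with H=0]  = 0; S = -4 if P >= 3 else 7  [with P=0]  = 7; U = 3S + P + 3  [with S=7, P=0]  = 24; T = |U - P|  [with U=24, P=0]  = 24.
Change = 5 − 24 = -19.

-19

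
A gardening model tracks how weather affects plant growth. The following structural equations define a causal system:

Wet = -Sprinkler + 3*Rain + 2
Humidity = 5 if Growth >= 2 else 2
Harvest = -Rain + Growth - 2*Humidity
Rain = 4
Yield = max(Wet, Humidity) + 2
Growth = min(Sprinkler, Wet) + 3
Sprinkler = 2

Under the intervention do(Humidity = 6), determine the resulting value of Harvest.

Under do(Humidity=6), the mechanism Humidity = 5 if Growth >= 2 else 2 is discarded; Humidity is fixed at 6.
Wet = -Sprinkler + 3*Rain + 2  [with Sprinkler=2, Rain=4]  = 12
Growth = min(Sprinkler, Wet) + 3  [with Sprinkler=2, Wet=12]  = 5
Harvest = -Rain + Growth - 2*Humidity  [with Rain=4, Growth=5, Humidity=6]  = -11

-11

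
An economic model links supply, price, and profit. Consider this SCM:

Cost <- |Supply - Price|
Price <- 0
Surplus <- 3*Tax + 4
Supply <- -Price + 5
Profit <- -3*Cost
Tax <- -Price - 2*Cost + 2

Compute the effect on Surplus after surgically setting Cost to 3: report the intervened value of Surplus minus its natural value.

The intervention breaks the incoming arrows to Cost: Cost <- |Supply - Price| no longer applies, and Cost = 3.
Tax = -Price - 2*Cost + 2  [with Price=0, Cost=3]  = -4
Surplus = 3*Tax + 4  [with Tax=-4]  = -8
Without intervention: Supply = -Price + 5  [with Price=0]  = 5; Cost = |Supply - Price|  [with Supply=5, Price=0]  = 5; Tax = -Price - 2*Cost + 2  [with Price=0, Cost=5]  = -8; Surplus = 3*Tax + 4  [with Tax=-8]  = -20.
Change = -8 − (-20) = 12.

12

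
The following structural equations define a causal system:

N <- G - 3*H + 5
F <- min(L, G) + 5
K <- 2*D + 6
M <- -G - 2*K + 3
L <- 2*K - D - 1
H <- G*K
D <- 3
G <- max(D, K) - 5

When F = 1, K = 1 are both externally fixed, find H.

-2

The joint intervention fixes F = 1, K = 1, removing each variable's own equation.
G = max(D, K) - 5  [with D=3, K=1]  = -2
H = G*K  [with G=-2, K=1]  = -2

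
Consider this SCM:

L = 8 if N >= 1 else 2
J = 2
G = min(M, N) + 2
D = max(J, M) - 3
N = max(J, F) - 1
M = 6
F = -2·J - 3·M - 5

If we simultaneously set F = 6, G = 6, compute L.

8

Setting F = 6, G = 6 by intervention discards those variables' equations.
N = max(J, F) - 1  [with J=2, F=6]  = 5
L = 8 if N >= 1 else 2  [with N=5]  = 8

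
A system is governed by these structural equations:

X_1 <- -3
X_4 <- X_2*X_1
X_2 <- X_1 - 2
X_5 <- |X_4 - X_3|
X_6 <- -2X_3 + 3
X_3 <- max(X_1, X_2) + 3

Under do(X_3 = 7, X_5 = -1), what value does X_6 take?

Setting X_3 = 7, X_5 = -1 by intervention discards those variables' equations.
X_6 = -2X_3 + 3  [with X_3=7]  = -11

-11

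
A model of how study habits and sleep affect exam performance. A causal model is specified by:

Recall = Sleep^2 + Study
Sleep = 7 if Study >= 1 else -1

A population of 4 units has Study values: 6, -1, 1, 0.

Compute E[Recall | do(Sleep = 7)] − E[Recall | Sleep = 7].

-2

do(Sleep=7) breaks Sleep's dependence on Study. With Sleep=7 fixed, Recall across the units is 55, 48, 50, 49, mean 50.5.
Observing Sleep=7 restricts to units where Sleep's equation naturally yields 7: Study ∈ {6, 1}. In that subpopulation Recall = 55, 50, mean 52.5.
Difference = 50.5 − 52.5 = -2.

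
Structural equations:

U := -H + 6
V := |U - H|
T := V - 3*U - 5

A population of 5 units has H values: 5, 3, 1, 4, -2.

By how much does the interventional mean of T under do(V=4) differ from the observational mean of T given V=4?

Every unit gets V=4 under the intervention. T values become -4, -10, -16, -7, -25; E[T|do(V=4)] = -12.4.
Conditioning on V=4 selects the 2 unit(s) with H ∈ {5, 1}. Their T values: -4, -16. Mean = -10.
Difference = -12.4 − (-10) = -2.4.

-2.4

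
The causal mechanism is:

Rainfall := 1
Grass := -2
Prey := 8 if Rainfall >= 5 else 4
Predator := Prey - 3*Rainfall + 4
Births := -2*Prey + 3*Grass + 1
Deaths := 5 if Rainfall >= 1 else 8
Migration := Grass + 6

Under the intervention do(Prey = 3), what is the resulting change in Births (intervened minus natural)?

2

do(Prey=3) replaces the equation Prey := 8 if Rainfall >= 5 else 4 with the constant Prey = 3.
Births = -2*Prey + 3*Grass + 1  [with Prey=3, Grass=-2]  = -11
Without intervention: Prey = 8 if Rainfall >= 5 else 4  [with Rainfall=1]  = 4; Births = -2*Prey + 3*Grass + 1  [with Prey=4, Grass=-2]  = -13.
Change = -11 − (-13) = 2.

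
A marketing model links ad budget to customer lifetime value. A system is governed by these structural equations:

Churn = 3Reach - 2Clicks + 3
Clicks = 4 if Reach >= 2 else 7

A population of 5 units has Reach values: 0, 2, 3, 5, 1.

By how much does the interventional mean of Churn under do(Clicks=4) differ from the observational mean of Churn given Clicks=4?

Under do(Clicks=4), Clicks's equation is replaced by Clicks=4 for every unit. Per-unit Churn: -5, 1, 4, 10, -2. Mean = 1.6.
Conditioning on Clicks=4 selects the 3 unit(s) with Reach ∈ {2, 3, 5}. Their Churn values: 1, 4, 10. Mean = 5.
Difference = 1.6 − 5 = -3.4.

-3.4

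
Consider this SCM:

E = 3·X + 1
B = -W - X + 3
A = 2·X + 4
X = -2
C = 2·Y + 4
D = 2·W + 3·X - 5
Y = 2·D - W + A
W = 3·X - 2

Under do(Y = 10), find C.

24

Intervening sets Y = 10 and removes its equation (Y = 2·D - W + A).
C = 2·Y + 4  [with Y=10]  = 24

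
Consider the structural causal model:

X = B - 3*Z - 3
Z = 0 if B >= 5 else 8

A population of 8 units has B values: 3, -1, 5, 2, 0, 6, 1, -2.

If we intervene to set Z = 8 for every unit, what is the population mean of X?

Every unit gets Z=8 under the intervention. X values become -24, -28, -22, -25, -27, -21, -26, -29; E[X|do(Z=8)] = -25.25.

-25.25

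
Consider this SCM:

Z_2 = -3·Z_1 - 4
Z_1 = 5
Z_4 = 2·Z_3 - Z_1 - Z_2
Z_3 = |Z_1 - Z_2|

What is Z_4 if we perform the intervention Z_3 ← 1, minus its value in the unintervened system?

The intervention breaks the incoming arrows to Z_3: Z_3 = |Z_1 - Z_2| no longer applies, and Z_3 = 1.
Z_2 = -3·Z_1 - 4  [with Z_1=5]  = -19
Z_4 = 2·Z_3 - Z_1 - Z_2  [with Z_3=1, Z_1=5, Z_2=-19]  = 16
Without intervention: Z_2 = -3·Z_1 - 4  [with Z_1=5]  = -19; Z_3 = |Z_1 - Z_2|  [with Z_1=5, Z_2=-19]  = 24; Z_4 = 2·Z_3 - Z_1 - Z_2  [with Z_3=24, Z_1=5, Z_2=-19]  = 62.
Change = 16 − 62 = -46.

-46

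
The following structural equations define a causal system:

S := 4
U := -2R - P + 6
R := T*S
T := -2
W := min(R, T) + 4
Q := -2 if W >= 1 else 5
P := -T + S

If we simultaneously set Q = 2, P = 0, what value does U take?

Setting Q = 2, P = 0 by intervention discards those variables' equations.
R = T*S  [with T=-2, S=4]  = -8
U = -2R - P + 6  [with R=-8, P=0]  = 22

22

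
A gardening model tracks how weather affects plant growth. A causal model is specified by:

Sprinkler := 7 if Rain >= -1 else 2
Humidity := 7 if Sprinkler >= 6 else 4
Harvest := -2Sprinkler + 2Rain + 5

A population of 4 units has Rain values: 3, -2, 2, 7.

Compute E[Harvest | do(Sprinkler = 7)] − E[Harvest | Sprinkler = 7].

-3

Under do(Sprinkler=7), Sprinkler's equation is replaced by Sprinkler=7 for every unit. Per-unit Harvest: -3, -13, -5, 5. Mean = -4.
Conditioning on Sprinkler=7 selects the 3 unit(s) with Rain ∈ {3, 2, 7}. Their Harvest values: -3, -5, 5. Mean = -1.
Difference = -4 − (-1) = -3.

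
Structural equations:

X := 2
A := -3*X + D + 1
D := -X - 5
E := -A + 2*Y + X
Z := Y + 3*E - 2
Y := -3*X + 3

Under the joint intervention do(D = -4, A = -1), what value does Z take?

Under do(D = -4, A = -1), each intervened variable's structural equation is replaced by its fixed value.
Y = -3*X + 3  [with X=2]  = -3
E = -A + 2*Y + X  [with A=-1, Y=-3, X=2]  = -3
Z = Y + 3*E - 2  [with Y=-3, E=-3]  = -14

-14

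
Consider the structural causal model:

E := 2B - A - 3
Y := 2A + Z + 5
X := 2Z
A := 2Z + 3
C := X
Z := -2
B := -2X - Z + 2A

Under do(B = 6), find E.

10

The intervention breaks the incoming arrows to B: B := -2X - Z + 2A no longer applies, and B = 6.
A = 2Z + 3  [with Z=-2]  = -1
E = 2B - A - 3  [with B=6, A=-1]  = 10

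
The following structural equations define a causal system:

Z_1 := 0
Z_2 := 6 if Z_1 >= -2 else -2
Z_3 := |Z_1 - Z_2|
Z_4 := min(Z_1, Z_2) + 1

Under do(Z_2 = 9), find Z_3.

The intervention breaks the incoming arrows to Z_2: Z_2 := 6 if Z_1 >= -2 else -2 no longer applies, and Z_2 = 9.
Z_3 = |Z_1 - Z_2|  [with Z_1=0, Z_2=9]  = 9

9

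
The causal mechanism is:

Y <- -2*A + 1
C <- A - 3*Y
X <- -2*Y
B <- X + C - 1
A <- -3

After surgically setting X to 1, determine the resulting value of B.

Intervening sets X = 1 and removes its equation (X <- -2*Y).
Y = -2*A + 1  [with A=-3]  = 7
C = A - 3*Y  [with A=-3, Y=7]  = -24
B = X + C - 1  [with X=1, C=-24]  = -24

-24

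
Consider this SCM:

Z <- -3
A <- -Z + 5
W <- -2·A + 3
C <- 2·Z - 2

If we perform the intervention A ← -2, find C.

Under do(A=-2), the mechanism A <- -Z + 5 is discarded; A is fixed at -2.
Since C is not a descendant of the intervened variable, it is unaffected.
C = 2·Z - 2  [with Z=-3]  = -8

-8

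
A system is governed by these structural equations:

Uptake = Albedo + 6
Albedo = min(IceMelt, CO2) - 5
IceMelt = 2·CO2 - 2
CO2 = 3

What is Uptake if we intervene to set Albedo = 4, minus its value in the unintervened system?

6

The intervention breaks the incoming arrows to Albedo: Albedo = min(IceMelt, CO2) - 5 no longer applies, and Albedo = 4.
Uptake = Albedo + 6  [with Albedo=4]  = 10
Without intervention: IceMelt = 2·CO2 - 2  [with CO2=3]  = 4; Albedo = min(IceMelt, CO2) - 5  [with IceMelt=4, CO2=3]  = -2; Uptake = Albedo + 6  [with Albedo=-2]  = 4.
Change = 10 − 4 = 6.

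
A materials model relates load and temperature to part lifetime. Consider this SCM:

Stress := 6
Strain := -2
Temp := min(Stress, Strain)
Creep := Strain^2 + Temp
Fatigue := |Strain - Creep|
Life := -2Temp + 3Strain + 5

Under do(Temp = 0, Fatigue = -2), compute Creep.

4

The joint intervention fixes Temp = 0, Fatigue = -2, removing each variable's own equation.
Creep = Strain^2 + Temp  [with Strain=-2, Temp=0]  = 4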